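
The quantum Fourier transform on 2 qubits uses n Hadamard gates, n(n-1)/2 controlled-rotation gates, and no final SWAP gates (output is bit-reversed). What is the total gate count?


Hadamard gates: 2
Controlled rotations: n*(n-1)/2 = 2*1/2 = 1
SWAP gates: 0 (omitted)
Total = 2 + 1
= 3

3


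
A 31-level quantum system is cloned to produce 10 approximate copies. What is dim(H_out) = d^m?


Output space = H^(tensor 10) where dim(H) = 31
dim = 31^10
= 961 (after 2 factors)
= 29791 (after 3 factors)
= 923521 (after 4 factors)
= 28629151 (after 5 factors)
= 887503681 (after 6 factors)
= 27512614111 (after 7 factors)
= 852891037441 (after 8 factors)
= 26439622160671 (after 9 factors)
= 819628286980801 (after 10 factors)
= 819628286980801

819628286980801


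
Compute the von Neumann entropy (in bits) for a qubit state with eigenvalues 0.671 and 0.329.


S = -p*log2(p) - (1-p)*log2(1-p)
p = 0.6710, 1-p = 0.3290
= -0.6710 * log2(0.6710) - 0.3290 * log2(0.3290)
= -(-0.3862) - (-0.5277)
= 0.9139

0.9139


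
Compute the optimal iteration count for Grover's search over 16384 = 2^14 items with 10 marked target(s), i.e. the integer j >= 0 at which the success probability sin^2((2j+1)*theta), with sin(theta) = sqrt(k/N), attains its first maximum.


After j Grover iterations the success probability is P(j) = sin^2((2j+1)*theta), where sin(theta) = sqrt(k/N).
N = 2^14 = 16384, k = 10
sin(theta) = sqrt(k/N) = 0.02470529422
theta = arcsin(sqrt(k/N)) = 0.02470780806 rad
P(j) reaches its first maximum when (2j+1)*theta is as close as possible to pi/2, i.e. j = round(pi/(4*theta) - 1/2).
pi/(4*theta) - 1/2 = 31.2874
(For comparison, the common estimate pi/4 * sqrt(N/k) = 31.7907; the exact maximiser is used here.)
Optimal iterations = 31

31


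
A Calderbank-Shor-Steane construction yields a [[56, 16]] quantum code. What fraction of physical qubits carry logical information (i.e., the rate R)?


Code rate R = k/n
= 16/56
= 0.2857

0.2857


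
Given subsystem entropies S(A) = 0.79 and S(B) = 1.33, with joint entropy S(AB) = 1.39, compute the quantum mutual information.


I(A:B) = S(A) + S(B) - S(AB)
= 0.79 + 1.33 - 1.39
= 0.7300

0.7300


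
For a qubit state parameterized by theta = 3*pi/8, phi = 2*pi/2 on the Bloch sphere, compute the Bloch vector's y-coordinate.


theta = 1.1781, phi = 3.1416
r_y = sin(theta)*sin(phi) = 0.9239 * 0.0000
r_y = 0.0000

0.0000


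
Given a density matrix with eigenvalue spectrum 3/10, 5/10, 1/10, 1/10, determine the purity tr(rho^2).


tr(rho^2) = sum of eigenvalues squared
= (3/10)^2 + (5/10)^2 + (1/10)^2 + (1/10)^2
= (9 + 25 + 1 + 1) / 100
= 36/100
= 0.3600

0.3600


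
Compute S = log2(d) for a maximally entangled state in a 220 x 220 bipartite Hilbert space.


For a maximally entangled state in d x d:
S = log2(d) = log2(220)
= 7.7814

7.7814


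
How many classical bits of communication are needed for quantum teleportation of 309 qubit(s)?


Quantum teleportation requires 2 classical bits per qubit teleported.
309 qubit(s) -> 2 * 309 = 618 classical bits

618


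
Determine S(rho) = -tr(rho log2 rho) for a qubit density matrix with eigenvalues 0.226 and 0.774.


S = -p*log2(p) - (1-p)*log2(1-p)
p = 0.2260, 1-p = 0.7740
= -0.2260 * log2(0.2260) - 0.7740 * log2(0.7740)
= -(-0.4849) - (-0.2861)
= 0.7710

0.7710


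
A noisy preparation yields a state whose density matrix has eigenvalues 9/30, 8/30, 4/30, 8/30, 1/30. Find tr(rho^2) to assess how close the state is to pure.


tr(rho^2) = sum of eigenvalues squared
= (9/30)^2 + (8/30)^2 + (4/30)^2 + (8/30)^2 + (1/30)^2
= (81 + 64 + 16 + 64 + 1) / 900
= 226/900
= 0.2511

0.2511


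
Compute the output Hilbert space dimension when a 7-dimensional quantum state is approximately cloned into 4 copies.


Output space = H^(tensor 4) where dim(H) = 7
dim = 7^4
= 49 (after 2 factors)
= 343 (after 3 factors)
= 2401 (after 4 factors)
= 2401

2401


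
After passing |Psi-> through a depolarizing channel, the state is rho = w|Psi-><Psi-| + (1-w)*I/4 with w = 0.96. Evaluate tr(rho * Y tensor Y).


|Psi-> = (|01> - |10>)/sqrt(2)
For the pure Bell state, <Y_A Y_B> = -1 (Bell-state Pauli correlator).
The maximally-mixed part I/4 has tr(I/4 * P tensor P) = 0 for any traceless Pauli P.
So <Y_A Y_B>_rho = w * (-1) + (1 - w) * 0
= 0.96 * (-1)
= -0.9600

-0.9600


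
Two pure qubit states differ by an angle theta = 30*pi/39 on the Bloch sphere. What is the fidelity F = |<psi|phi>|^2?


For states separated by angle theta on Bloch sphere:
F = cos^2(theta/2)
theta = 30*pi/39 = 2.4166
theta/2 = 1.2083
cos(theta/2) = 0.3546
F = 0.1257

0.1257


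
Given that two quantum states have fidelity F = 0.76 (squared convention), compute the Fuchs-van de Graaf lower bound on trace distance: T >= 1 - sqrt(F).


Fuchs-van de Graaf (squared-fidelity convention): 1 - sqrt(F) <= T <= sqrt(1 - F).
Lower bound: T >= 1 - sqrt(F)
sqrt(F) = sqrt(0.76) = 0.8718
T >= 1 - 0.8718
T >= 0.1282

0.1282


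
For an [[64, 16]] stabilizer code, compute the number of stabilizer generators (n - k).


For an [[n,k]] stabilizer code:
Number of stabilizer generators = n - k
= 64 - 16
= 48

48


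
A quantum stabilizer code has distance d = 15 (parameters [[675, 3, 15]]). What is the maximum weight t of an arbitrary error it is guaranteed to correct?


Code parameters: [[675, 3, 15]], distance d = 15.
Number of correctable errors = floor((d-1)/2)
= floor((15 - 1)/2)
= floor(14/2)
= 7

7


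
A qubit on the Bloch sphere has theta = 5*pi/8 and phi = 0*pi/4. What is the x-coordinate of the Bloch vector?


theta = 1.9635, phi = 0.0000
r_x = sin(theta)*cos(phi) = 0.9239 * 1.0000
r_x = 0.9239

0.9239


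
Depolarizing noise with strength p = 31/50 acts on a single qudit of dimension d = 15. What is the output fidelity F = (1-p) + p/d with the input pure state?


F = (1-p) + p/d
= (1 - 0.6200) + 0.6200/15
= 0.3800 + 0.0413
= 0.4213

0.4213


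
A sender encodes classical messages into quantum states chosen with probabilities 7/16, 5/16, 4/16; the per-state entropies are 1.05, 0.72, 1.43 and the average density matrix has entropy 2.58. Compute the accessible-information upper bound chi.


chi = S(rho) - sum_i p_i * S(rho_i)
Weighted entropy = 7/16 * 1.05 + 5/16 * 0.72 + 4/16 * 1.43
= 1.0419
chi = 2.58 - 1.0419
= 1.5381

1.5381


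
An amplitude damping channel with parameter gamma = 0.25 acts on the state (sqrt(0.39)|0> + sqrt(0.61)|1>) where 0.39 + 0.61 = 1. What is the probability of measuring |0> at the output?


For amplitude damping with parameter gamma on state sqrt(a)|0> + sqrt(b)|1>:
alpha^2 = 0.39, beta^2 = 0.61
P(|0>) = alpha^2 + gamma * beta^2
= 0.39 + 0.25 * 0.61
= 0.39 + 0.1525
= 0.5425

0.5425


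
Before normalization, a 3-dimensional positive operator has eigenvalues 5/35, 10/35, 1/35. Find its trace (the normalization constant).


tr(M) = sum of eigenvalues
= 5/35 + 10/35 + 1/35
= 16/35
= 0.4571

0.4571


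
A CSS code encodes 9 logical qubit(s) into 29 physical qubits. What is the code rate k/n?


Code rate R = k/n
= 9/29
= 0.3103

0.3103


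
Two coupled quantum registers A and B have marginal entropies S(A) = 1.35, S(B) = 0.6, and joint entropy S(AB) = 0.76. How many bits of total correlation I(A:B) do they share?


I(A:B) = S(A) + S(B) - S(AB)
= 1.35 + 0.6 - 0.76
= 1.1900

1.1900


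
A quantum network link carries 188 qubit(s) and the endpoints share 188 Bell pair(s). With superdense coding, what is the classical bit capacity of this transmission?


Superdense coding allows 2 classical bits per shared entangled pair.
188 pair(s) -> 2 * 188 = 376 classical bits

376


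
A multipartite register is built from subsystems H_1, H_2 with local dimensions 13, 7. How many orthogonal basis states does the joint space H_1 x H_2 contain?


dim(H_1 x H_2) = 13 * 7
= 91

91


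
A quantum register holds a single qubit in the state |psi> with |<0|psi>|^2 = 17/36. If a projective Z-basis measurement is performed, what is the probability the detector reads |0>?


|alpha|^2 = 17/36 = 0.4722
|beta|^2 = 1 - 17/36 = 19/36 = 0.5278
P(|0>) = |alpha|^2 = 0.4722

0.4722


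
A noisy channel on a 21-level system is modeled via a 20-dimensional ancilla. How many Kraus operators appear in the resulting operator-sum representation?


Tracing out the environment in an orthonormal basis {|i>_E} gives Kraus operators K_i = <i|_E U |0>_E.
Number of Kraus operators = dim(H_env) = d_env
= 20

20


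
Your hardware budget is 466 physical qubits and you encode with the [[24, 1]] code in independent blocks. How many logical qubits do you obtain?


Each code block uses 24 physical qubits for 1 logical qubit(s).
Number of complete blocks = floor(466 / 24) = 19
Logical qubits = 19 * 1
= 19

19


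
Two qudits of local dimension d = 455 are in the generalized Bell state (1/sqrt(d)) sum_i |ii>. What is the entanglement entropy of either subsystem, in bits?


For a maximally entangled state in d x d:
S = log2(d) = log2(455)
= 8.8297

8.8297


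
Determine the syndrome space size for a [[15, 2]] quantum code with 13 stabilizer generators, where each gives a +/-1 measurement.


Each stabilizer generator gives a binary (+1 or -1) measurement outcome.
With 13 independent generators:
Total syndromes = 2^13
= 8192

8192


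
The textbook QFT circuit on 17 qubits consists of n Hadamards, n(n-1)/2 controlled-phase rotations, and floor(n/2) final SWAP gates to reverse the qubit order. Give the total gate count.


Hadamard gates: 17
Controlled rotations: n*(n-1)/2 = 17*16/2 = 136
SWAP gates: floor(n/2) = floor(17/2) = 8
Total = 17 + 136 + 8
= 161

161


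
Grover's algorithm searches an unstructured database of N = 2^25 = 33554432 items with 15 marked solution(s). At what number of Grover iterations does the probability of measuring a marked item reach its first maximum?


After j Grover iterations the success probability is P(j) = sin^2((2j+1)*theta), where sin(theta) = sqrt(k/N).
N = 2^25 = 33554432, k = 15
sin(theta) = sqrt(k/N) = 0.0006686066376
theta = arcsin(sqrt(k/N)) = 0.0006686066874 rad
P(j) reaches its first maximum when (2j+1)*theta is as close as possible to pi/2, i.e. j = round(pi/(4*theta) - 1/2).
pi/(4*theta) - 1/2 = 1174.1789
(For comparison, the common estimate pi/4 * sqrt(N/k) = 1174.6790; the exact maximiser is used here.)
Optimal iterations = 1174

1174


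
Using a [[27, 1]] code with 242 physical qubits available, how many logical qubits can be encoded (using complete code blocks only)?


Each code block uses 27 physical qubits for 1 logical qubit(s).
Number of complete blocks = floor(242 / 27) = 8
Logical qubits = 8 * 1
= 8

8


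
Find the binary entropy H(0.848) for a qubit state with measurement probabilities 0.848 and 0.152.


S = -p*log2(p) - (1-p)*log2(1-p)
p = 0.8480, 1-p = 0.1520
= -0.8480 * log2(0.8480) - 0.1520 * log2(0.1520)
= -(-0.2017) - (-0.4131)
= 0.6148

0.6148


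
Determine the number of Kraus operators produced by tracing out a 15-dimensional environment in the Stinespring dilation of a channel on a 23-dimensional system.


Tracing out the environment in an orthonormal basis {|i>_E} gives Kraus operators K_i = <i|_E U |0>_E.
Number of Kraus operators = dim(H_env) = d_env
= 15

15


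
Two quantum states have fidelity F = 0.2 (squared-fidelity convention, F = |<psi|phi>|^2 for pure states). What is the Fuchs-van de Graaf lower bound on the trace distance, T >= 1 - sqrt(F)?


Fuchs-van de Graaf (squared-fidelity convention): 1 - sqrt(F) <= T <= sqrt(1 - F).
Lower bound: T >= 1 - sqrt(F)
sqrt(F) = sqrt(0.2) = 0.4472
T >= 1 - 0.4472
T >= 0.5528

0.5528


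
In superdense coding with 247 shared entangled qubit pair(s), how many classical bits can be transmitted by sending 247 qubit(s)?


Superdense coding allows 2 classical bits per shared entangled pair.
247 pair(s) -> 2 * 247 = 494 classical bits

494


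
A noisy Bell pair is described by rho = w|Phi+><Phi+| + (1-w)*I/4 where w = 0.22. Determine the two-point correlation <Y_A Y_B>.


|Phi+> = (|00> + |11>)/sqrt(2)
For the pure Bell state, <Y_A Y_B> = -1 (Bell-state Pauli correlator).
The maximally-mixed part I/4 has tr(I/4 * P tensor P) = 0 for any traceless Pauli P.
So <Y_A Y_B>_rho = w * (-1) + (1 - w) * 0
= 0.22 * (-1)
= -0.2200

-0.2200


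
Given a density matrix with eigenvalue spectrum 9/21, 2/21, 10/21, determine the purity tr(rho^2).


tr(rho^2) = sum of eigenvalues squared
= (9/21)^2 + (2/21)^2 + (10/21)^2
= (81 + 4 + 100) / 441
= 185/441
= 0.4195

0.4195


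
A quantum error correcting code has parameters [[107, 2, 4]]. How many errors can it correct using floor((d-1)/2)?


Code parameters: [[107, 2, 4]], distance d = 4.
Number of correctable errors = floor((d-1)/2)
= floor((4 - 1)/2)
= floor(3/2)
= 1

1


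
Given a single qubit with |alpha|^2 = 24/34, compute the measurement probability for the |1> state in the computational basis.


|alpha|^2 = 24/34 = 0.7059
|beta|^2 = 1 - 24/34 = 10/34 = 0.2941
P(|1>) = |beta|^2 = 0.2941

0.2941


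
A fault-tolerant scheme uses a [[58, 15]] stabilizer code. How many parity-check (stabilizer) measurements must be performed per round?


For an [[n,k]] stabilizer code:
Number of stabilizer generators = n - k
= 58 - 15
= 43

43


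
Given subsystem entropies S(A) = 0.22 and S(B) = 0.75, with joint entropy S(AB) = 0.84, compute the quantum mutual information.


I(A:B) = S(A) + S(B) - S(AB)
= 0.22 + 0.75 - 0.84
= 0.1300

0.1300


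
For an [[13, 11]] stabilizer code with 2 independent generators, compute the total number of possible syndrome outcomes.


Each stabilizer generator gives a binary (+1 or -1) measurement outcome.
With 2 independent generators:
Total syndromes = 2^2
= 4

4


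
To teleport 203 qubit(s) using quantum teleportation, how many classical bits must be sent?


Quantum teleportation requires 2 classical bits per qubit teleported.
203 qubit(s) -> 2 * 203 = 406 classical bits

406


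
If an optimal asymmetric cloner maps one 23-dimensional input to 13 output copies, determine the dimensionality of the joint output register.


Output space = H^(tensor 13) where dim(H) = 23
dim = 23^13
= 529 (after 2 factors)
= 12167 (after 3 factors)
= 279841 (after 4 factors)
= 6436343 (after 5 factors)
= 148035889 (after 6 factors)
= 3404825447 (after 7 factors)
= 78310985281 (after 8 factors)
= 1801152661463 (after 9 factors)
= 41426511213649 (after 10 factors)
= 952809757913927 (after 11 factors)
= 21914624432020321 (after 12 factors)
= 504036361936467383 (after 13 factors)
= 504036361936467383

504036361936467383


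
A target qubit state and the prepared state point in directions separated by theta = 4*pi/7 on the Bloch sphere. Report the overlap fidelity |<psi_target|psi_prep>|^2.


For states separated by angle theta on Bloch sphere:
F = cos^2(theta/2)
theta = 4*pi/7 = 1.7952
theta/2 = 0.8976
cos(theta/2) = 0.6235
F = 0.3887

0.3887


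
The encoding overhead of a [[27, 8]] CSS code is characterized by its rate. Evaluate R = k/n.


Code rate R = k/n
= 8/27
= 0.2963

0.2963


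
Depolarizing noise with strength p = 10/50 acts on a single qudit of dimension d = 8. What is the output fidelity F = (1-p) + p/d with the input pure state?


F = (1-p) + p/d
= (1 - 0.2000) + 0.2000/8
= 0.8000 + 0.0250
= 0.8250

0.8250


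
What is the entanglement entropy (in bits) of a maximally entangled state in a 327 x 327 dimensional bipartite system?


For a maximally entangled state in d x d:
S = log2(d) = log2(327)
= 8.3531

8.3531


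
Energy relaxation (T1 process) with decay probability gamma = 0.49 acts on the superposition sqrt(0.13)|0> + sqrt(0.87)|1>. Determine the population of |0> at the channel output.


For amplitude damping with parameter gamma on state sqrt(a)|0> + sqrt(b)|1>:
alpha^2 = 0.13, beta^2 = 0.87
P(|0>) = alpha^2 + gamma * beta^2
= 0.13 + 0.49 * 0.87
= 0.13 + 0.4263
= 0.5563

0.5563


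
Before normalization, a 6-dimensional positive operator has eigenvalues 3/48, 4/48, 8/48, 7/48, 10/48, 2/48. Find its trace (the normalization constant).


tr(M) = sum of eigenvalues
= 3/48 + 4/48 + 8/48 + 7/48 + 10/48 + 2/48
= 34/48
= 0.7083

0.7083


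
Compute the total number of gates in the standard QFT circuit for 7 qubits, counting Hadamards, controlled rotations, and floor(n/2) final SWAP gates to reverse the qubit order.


Hadamard gates: 7
Controlled rotations: n*(n-1)/2 = 7*6/2 = 21
SWAP gates: floor(n/2) = floor(7/2) = 3
Total = 7 + 21 + 3
= 31

31


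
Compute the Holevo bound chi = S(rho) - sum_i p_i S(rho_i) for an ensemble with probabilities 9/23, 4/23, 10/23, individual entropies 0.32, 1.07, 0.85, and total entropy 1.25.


chi = S(rho) - sum_i p_i * S(rho_i)
Weighted entropy = 9/23 * 0.32 + 4/23 * 1.07 + 10/23 * 0.85
= 0.6809
chi = 1.25 - 0.6809
= 0.5691

0.5691


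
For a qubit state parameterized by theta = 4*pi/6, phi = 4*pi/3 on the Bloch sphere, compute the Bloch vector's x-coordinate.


theta = 2.0944, phi = 4.1888
r_x = sin(theta)*cos(phi) = 0.8660 * -0.5000
r_x = -0.4330

-0.4330


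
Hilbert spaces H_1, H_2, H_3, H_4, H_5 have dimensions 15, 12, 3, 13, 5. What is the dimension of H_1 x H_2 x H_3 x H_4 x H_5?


dim(H_1 x H_2 x H_3 x H_4 x H_5) = 15 * 12 * 3 * 13 * 5
= 180 * 3 * 13 * 5
= 540 * 13 * 5
= 7020 * 5
= 35100

35100


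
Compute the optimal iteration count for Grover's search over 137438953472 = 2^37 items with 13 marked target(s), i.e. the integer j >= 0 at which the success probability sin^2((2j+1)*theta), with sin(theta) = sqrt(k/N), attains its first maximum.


After j Grover iterations the success probability is P(j) = sin^2((2j+1)*theta), where sin(theta) = sqrt(k/N).
N = 2^37 = 137438953472, k = 13
sin(theta) = sqrt(k/N) = 9.725607898e-06
theta = arcsin(sqrt(k/N)) = 9.725607898e-06 rad
P(j) reaches its first maximum when (2j+1)*theta is as close as possible to pi/2, i.e. j = round(pi/(4*theta) - 1/2).
pi/(4*theta) - 1/2 = 80755.1887
(For comparison, the common estimate pi/4 * sqrt(N/k) = 80755.6887; the exact maximiser is used here.)
Optimal iterations = 80755

80755


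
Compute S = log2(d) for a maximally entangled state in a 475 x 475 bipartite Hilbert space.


For a maximally entangled state in d x d:
S = log2(d) = log2(475)
= 8.8918

8.8918


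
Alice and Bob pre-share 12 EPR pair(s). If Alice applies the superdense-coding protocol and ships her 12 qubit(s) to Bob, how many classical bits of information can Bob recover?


Superdense coding allows 2 classical bits per shared entangled pair.
12 pair(s) -> 2 * 12 = 24 classical bits

24


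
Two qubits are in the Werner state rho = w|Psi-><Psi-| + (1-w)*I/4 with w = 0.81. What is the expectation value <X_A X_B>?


|Psi-> = (|01> - |10>)/sqrt(2)
For the pure Bell state, <X_A X_B> = -1 (Bell-state Pauli correlator).
The maximally-mixed part I/4 has tr(I/4 * P tensor P) = 0 for any traceless Pauli P.
So <X_A X_B>_rho = w * (-1) + (1 - w) * 0
= 0.81 * (-1)
= -0.8100

-0.8100


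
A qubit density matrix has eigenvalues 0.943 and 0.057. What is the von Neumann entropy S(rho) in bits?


S = -p*log2(p) - (1-p)*log2(1-p)
p = 0.9430, 1-p = 0.0570
= -0.9430 * log2(0.9430) - 0.0570 * log2(0.0570)
= -(-0.0798) - (-0.2356)
= 0.3154

0.3154


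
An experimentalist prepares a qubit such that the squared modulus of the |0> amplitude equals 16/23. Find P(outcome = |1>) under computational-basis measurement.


|alpha|^2 = 16/23 = 0.6957
|beta|^2 = 1 - 16/23 = 7/23 = 0.3043
P(|1>) = |beta|^2 = 0.3043

0.3043


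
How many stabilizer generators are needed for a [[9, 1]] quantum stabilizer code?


For an [[n,k]] stabilizer code:
Number of stabilizer generators = n - k
= 9 - 1
= 8

8


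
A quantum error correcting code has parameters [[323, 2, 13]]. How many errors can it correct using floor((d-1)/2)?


Code parameters: [[323, 2, 13]], distance d = 13.
Number of correctable errors = floor((d-1)/2)
= floor((13 - 1)/2)
= floor(12/2)
= 6

6


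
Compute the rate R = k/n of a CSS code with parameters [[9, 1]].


Code rate R = k/n
= 1/9
= 0.1111

0.1111


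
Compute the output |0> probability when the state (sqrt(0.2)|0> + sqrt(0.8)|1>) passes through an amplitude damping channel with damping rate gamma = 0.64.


For amplitude damping with parameter gamma on state sqrt(a)|0> + sqrt(b)|1>:
alpha^2 = 0.2, beta^2 = 0.8
P(|0>) = alpha^2 + gamma * beta^2
= 0.2 + 0.64 * 0.8
= 0.2 + 0.5120
= 0.7120

0.7120


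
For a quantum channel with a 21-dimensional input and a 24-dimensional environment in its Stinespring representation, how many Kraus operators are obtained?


Tracing out the environment in an orthonormal basis {|i>_E} gives Kraus operators K_i = <i|_E U |0>_E.
Number of Kraus operators = dim(H_env) = d_env
= 24

24


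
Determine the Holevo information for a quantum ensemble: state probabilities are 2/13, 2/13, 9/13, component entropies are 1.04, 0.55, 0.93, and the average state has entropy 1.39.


chi = S(rho) - sum_i p_i * S(rho_i)
Weighted entropy = 2/13 * 1.04 + 2/13 * 0.55 + 9/13 * 0.93
= 0.8885
chi = 1.39 - 0.8885
= 0.5015

0.5015


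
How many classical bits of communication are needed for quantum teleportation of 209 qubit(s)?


Quantum teleportation requires 2 classical bits per qubit teleported.
209 qubit(s) -> 2 * 209 = 418 classical bits

418


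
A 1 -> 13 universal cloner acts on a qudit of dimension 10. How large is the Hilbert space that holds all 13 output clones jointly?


Output space = H^(tensor 13) where dim(H) = 10
dim = 10^13
= 100 (after 2 factors)
= 1000 (after 3 factors)
= 10000 (after 4 factors)
= 100000 (after 5 factors)
= 1000000 (after 6 factors)
= 10000000 (after 7 factors)
= 100000000 (after 8 factors)
= 1000000000 (after 9 factors)
= 10000000000 (after 10 factors)
= 100000000000 (after 11 factors)
= 1000000000000 (after 12 factors)
= 10000000000000 (after 13 factors)
= 10000000000000

10000000000000


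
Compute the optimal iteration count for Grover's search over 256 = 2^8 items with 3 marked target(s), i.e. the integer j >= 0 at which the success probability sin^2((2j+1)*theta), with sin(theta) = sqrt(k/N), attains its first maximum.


After j Grover iterations the success probability is P(j) = sin^2((2j+1)*theta), where sin(theta) = sqrt(k/N).
N = 2^8 = 256, k = 3
sin(theta) = sqrt(k/N) = 0.1082531755
theta = arcsin(sqrt(k/N)) = 0.1084657303 rad
P(j) reaches its first maximum when (2j+1)*theta is as close as possible to pi/2, i.e. j = round(pi/(4*theta) - 1/2).
pi/(4*theta) - 1/2 = 6.7410
(For comparison, the common estimate pi/4 * sqrt(N/k) = 7.2552; the exact maximiser is used here.)
Optimal iterations = 7

7


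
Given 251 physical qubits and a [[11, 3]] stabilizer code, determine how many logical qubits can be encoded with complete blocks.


Each code block uses 11 physical qubits for 3 logical qubit(s).
Number of complete blocks = floor(251 / 11) = 22
Logical qubits = 22 * 3
= 66

66


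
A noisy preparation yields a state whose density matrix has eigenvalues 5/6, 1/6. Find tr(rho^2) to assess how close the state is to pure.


tr(rho^2) = sum of eigenvalues squared
= (5/6)^2 + (1/6)^2
= (25 + 1) / 36
= 26/36
= 0.7222

0.7222


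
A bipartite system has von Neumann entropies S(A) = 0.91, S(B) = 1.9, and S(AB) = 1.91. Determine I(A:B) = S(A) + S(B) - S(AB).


I(A:B) = S(A) + S(B) - S(AB)
= 0.91 + 1.9 - 1.91
= 0.9000

0.9000


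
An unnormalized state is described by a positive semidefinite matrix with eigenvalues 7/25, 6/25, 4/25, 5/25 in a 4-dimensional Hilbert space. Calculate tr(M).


tr(M) = sum of eigenvalues
= 7/25 + 6/25 + 4/25 + 5/25
= 22/25
= 0.8800

0.8800


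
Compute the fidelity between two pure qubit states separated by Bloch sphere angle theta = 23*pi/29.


For states separated by angle theta on Bloch sphere:
F = cos^2(theta/2)
theta = 23*pi/29 = 2.4916
theta/2 = 1.2458
cos(theta/2) = 0.3193
F = 0.1020

0.1020


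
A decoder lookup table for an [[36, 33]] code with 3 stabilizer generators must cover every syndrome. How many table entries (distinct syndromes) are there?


Each stabilizer generator gives a binary (+1 or -1) measurement outcome.
With 3 independent generators:
Total syndromes = 2^3
= 8

8


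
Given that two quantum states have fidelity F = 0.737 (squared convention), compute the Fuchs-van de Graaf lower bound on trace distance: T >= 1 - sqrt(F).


Fuchs-van de Graaf (squared-fidelity convention): 1 - sqrt(F) <= T <= sqrt(1 - F).
Lower bound: T >= 1 - sqrt(F)
sqrt(F) = sqrt(0.737) = 0.8585
T >= 1 - 0.8585
T >= 0.1415

0.1415


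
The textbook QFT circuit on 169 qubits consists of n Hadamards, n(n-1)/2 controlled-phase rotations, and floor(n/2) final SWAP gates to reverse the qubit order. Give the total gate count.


Hadamard gates: 169
Controlled rotations: n*(n-1)/2 = 169*168/2 = 14196
SWAP gates: floor(n/2) = floor(169/2) = 84
Total = 169 + 14196 + 84
= 14449

14449


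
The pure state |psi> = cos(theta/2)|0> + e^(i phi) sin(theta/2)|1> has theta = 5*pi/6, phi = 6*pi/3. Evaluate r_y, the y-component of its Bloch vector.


theta = 2.6180, phi = 6.2832
r_y = sin(theta)*sin(phi) = 0.5000 * 0.0000
r_y = 0.0000

0.0000


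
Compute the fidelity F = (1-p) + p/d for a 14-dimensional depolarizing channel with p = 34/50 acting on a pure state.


F = (1-p) + p/d
= (1 - 0.6800) + 0.6800/14
= 0.3200 + 0.0486
= 0.3686

0.3686


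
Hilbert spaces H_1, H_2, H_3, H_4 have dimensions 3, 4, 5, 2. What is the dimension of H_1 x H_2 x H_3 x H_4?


dim(H_1 x H_2 x H_3 x H_4) = 3 * 4 * 5 * 2
= 12 * 5 * 2
= 60 * 2
= 120

120


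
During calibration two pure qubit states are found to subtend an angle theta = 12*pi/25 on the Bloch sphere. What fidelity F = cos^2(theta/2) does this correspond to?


For states separated by angle theta on Bloch sphere:
F = cos^2(theta/2)
theta = 12*pi/25 = 1.5080
theta/2 = 0.7540
cos(theta/2) = 0.7290
F = 0.5314

0.5314


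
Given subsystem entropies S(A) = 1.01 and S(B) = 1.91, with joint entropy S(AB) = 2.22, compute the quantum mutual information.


I(A:B) = S(A) + S(B) - S(AB)
= 1.01 + 1.91 - 2.22
= 0.7000

0.7000


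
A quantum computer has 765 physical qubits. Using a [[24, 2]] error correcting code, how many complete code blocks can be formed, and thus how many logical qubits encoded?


Each code block uses 24 physical qubits for 2 logical qubit(s).
Number of complete blocks = floor(765 / 24) = 31
Logical qubits = 31 * 2
= 62

62


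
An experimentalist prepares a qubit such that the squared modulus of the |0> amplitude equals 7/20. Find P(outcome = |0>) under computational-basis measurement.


|alpha|^2 = 7/20 = 0.3500
|beta|^2 = 1 - 7/20 = 13/20 = 0.6500
P(|0>) = |alpha|^2 = 0.3500

0.3500


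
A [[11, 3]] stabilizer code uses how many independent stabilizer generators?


For an [[n,k]] stabilizer code:
Number of stabilizer generators = n - k
= 11 - 3
= 8

8


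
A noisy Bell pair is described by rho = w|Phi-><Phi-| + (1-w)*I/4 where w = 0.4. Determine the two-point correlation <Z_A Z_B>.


|Phi-> = (|00> - |11>)/sqrt(2)
For the pure Bell state, <Z_A Z_B> = +1 (Bell-state Pauli correlator).
The maximally-mixed part I/4 has tr(I/4 * P tensor P) = 0 for any traceless Pauli P.
So <Z_A Z_B>_rho = w * (+1) + (1 - w) * 0
= 0.4 * (+1)
= 0.4000

0.4000


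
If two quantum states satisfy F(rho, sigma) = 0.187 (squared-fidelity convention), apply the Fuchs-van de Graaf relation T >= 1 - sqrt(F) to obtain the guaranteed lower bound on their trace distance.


Fuchs-van de Graaf (squared-fidelity convention): 1 - sqrt(F) <= T <= sqrt(1 - F).
Lower bound: T >= 1 - sqrt(F)
sqrt(F) = sqrt(0.187) = 0.4324
T >= 1 - 0.4324
T >= 0.5676

0.5676


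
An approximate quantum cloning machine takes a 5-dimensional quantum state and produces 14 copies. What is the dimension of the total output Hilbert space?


Output space = H^(tensor 14) where dim(H) = 5
dim = 5^14
= 25 (after 2 factors)
= 125 (after 3 factors)
= 625 (after 4 factors)
= 3125 (after 5 factors)
= 15625 (after 6 factors)
= 78125 (after 7 factors)
= 390625 (after 8 factors)
= 1953125 (after 9 factors)
= 9765625 (after 10 factors)
= 48828125 (after 11 factors)
= 244140625 (after 12 factors)
= 1220703125 (after 13 factors)
= 6103515625 (after 14 factors)
= 6103515625

6103515625


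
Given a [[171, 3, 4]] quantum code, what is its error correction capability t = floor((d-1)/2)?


Code parameters: [[171, 3, 4]], distance d = 4.
Number of correctable errors = floor((d-1)/2)
= floor((4 - 1)/2)
= floor(3/2)
= 1

1


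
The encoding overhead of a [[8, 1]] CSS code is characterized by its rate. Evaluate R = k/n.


Code rate R = k/n
= 1/8
= 0.1250

0.1250


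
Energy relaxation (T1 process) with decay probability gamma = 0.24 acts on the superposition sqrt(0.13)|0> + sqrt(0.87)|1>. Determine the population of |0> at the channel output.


For amplitude damping with parameter gamma on state sqrt(a)|0> + sqrt(b)|1>:
alpha^2 = 0.13, beta^2 = 0.87
P(|0>) = alpha^2 + gamma * beta^2
= 0.13 + 0.24 * 0.87
= 0.13 + 0.2088
= 0.3388

0.3388


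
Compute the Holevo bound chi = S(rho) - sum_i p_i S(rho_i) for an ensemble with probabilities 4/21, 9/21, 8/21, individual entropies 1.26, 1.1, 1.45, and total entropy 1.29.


chi = S(rho) - sum_i p_i * S(rho_i)
Weighted entropy = 4/21 * 1.26 + 9/21 * 1.1 + 8/21 * 1.45
= 1.2638
chi = 1.29 - 1.2638
= 0.0262

0.0262


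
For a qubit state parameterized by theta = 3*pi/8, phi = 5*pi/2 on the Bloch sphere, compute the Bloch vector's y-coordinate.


theta = 1.1781, phi = 7.8540
r_y = sin(theta)*sin(phi) = 0.9239 * 1.0000
r_y = 0.9239

0.9239


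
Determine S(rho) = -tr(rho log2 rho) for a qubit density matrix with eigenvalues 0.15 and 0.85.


S = -p*log2(p) - (1-p)*log2(1-p)
p = 0.1500, 1-p = 0.8500
= -0.1500 * log2(0.1500) - 0.8500 * log2(0.8500)
= -(-0.4105) - (-0.1993)
= 0.6098

0.6098


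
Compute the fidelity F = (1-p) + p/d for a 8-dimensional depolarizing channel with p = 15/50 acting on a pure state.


F = (1-p) + p/d
= (1 - 0.3000) + 0.3000/8
= 0.7000 + 0.0375
= 0.7375

0.7375


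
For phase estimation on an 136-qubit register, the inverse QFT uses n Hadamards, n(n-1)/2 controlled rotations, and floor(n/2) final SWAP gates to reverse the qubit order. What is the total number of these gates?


Hadamard gates: 136
Controlled rotations: n*(n-1)/2 = 136*135/2 = 9180
SWAP gates: floor(n/2) = floor(136/2) = 68
Total = 136 + 9180 + 68
= 9384

9384


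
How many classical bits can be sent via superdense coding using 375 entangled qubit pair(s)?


Superdense coding allows 2 classical bits per shared entangled pair.
375 pair(s) -> 2 * 375 = 750 classical bits

750


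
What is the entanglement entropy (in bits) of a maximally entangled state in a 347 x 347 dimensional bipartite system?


For a maximally entangled state in d x d:
S = log2(d) = log2(347)
= 8.4388

8.4388


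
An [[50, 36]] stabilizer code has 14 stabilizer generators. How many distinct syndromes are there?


Each stabilizer generator gives a binary (+1 or -1) measurement outcome.
With 14 independent generators:
Total syndromes = 2^14
= 16384

16384


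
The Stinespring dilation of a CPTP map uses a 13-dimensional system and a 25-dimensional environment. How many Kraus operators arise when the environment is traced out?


Tracing out the environment in an orthonormal basis {|i>_E} gives Kraus operators K_i = <i|_E U |0>_E.
Number of Kraus operators = dim(H_env) = d_env
= 25

25


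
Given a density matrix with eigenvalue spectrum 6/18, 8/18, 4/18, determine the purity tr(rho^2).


tr(rho^2) = sum of eigenvalues squared
= (6/18)^2 + (8/18)^2 + (4/18)^2
= (36 + 64 + 16) / 324
= 116/324
= 0.3580

0.3580


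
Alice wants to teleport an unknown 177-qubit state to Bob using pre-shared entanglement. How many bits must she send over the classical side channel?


Quantum teleportation requires 2 classical bits per qubit teleported.
177 qubit(s) -> 2 * 177 = 354 classical bits

354


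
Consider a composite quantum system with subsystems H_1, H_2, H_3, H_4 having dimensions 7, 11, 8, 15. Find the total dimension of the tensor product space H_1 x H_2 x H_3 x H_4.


dim(H_1 x H_2 x H_3 x H_4) = 7 * 11 * 8 * 15
= 77 * 8 * 15
= 616 * 15
= 9240

9240


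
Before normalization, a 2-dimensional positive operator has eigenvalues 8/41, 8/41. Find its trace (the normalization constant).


tr(M) = sum of eigenvalues
= 8/41 + 8/41
= 16/41
= 0.3902

0.3902


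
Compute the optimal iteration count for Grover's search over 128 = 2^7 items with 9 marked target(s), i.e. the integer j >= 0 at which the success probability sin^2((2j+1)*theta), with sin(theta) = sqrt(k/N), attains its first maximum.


After j Grover iterations the success probability is P(j) = sin^2((2j+1)*theta), where sin(theta) = sqrt(k/N).
N = 2^7 = 128, k = 9
sin(theta) = sqrt(k/N) = 0.2651650429
theta = arcsin(sqrt(k/N)) = 0.2683750886 rad
P(j) reaches its first maximum when (2j+1)*theta is as close as possible to pi/2, i.e. j = round(pi/(4*theta) - 1/2).
pi/(4*theta) - 1/2 = 2.4265
(For comparison, the common estimate pi/4 * sqrt(N/k) = 2.9619; the exact maximiser is used here.)
Optimal iterations = 2

2


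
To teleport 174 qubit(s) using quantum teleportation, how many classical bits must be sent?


Quantum teleportation requires 2 classical bits per qubit teleported.
174 qubit(s) -> 2 * 174 = 348 classical bits

348


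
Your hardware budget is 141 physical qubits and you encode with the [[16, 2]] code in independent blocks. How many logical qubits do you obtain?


Each code block uses 16 physical qubits for 2 logical qubit(s).
Number of complete blocks = floor(141 / 16) = 8
Logical qubits = 8 * 2
= 16

16


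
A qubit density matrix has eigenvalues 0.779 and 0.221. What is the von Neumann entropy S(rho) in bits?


S = -p*log2(p) - (1-p)*log2(1-p)
p = 0.7790, 1-p = 0.2210
= -0.7790 * log2(0.7790) - 0.2210 * log2(0.2210)
= -(-0.2807) - (-0.4813)
= 0.7620

0.7620


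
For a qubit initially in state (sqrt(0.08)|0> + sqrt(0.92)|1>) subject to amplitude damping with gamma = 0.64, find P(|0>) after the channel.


For amplitude damping with parameter gamma on state sqrt(a)|0> + sqrt(b)|1>:
alpha^2 = 0.08, beta^2 = 0.92
P(|0>) = alpha^2 + gamma * beta^2
= 0.08 + 0.64 * 0.92
= 0.08 + 0.5888
= 0.6688

0.6688


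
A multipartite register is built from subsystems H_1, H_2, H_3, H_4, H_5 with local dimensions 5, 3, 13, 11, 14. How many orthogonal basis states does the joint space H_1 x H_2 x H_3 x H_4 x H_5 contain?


dim(H_1 x H_2 x H_3 x H_4 x H_5) = 5 * 3 * 13 * 11 * 14
= 15 * 13 * 11 * 14
= 195 * 11 * 14
= 2145 * 14
= 30030

30030


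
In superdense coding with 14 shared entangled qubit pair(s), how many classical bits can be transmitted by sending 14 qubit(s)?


Superdense coding allows 2 classical bits per shared entangled pair.
14 pair(s) -> 2 * 14 = 28 classical bits

28


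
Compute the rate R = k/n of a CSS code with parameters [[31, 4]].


Code rate R = k/n
= 4/31
= 0.1290

0.1290


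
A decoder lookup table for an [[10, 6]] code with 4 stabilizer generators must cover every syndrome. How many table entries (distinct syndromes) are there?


Each stabilizer generator gives a binary (+1 or -1) measurement outcome.
With 4 independent generators:
Total syndromes = 2^4
= 16

16


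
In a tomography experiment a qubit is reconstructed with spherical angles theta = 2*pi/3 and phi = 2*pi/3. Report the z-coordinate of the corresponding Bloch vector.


theta = 2.0944, phi = 2.0944
r_z = cos(theta) = -0.5000

-0.5000


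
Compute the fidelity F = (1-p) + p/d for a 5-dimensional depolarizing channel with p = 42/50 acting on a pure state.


F = (1-p) + p/d
= (1 - 0.8400) + 0.8400/5
= 0.1600 + 0.1680
= 0.3280

0.3280


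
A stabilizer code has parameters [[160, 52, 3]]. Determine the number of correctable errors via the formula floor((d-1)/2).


Code parameters: [[160, 52, 3]], distance d = 3.
Number of correctable errors = floor((d-1)/2)
= floor((3 - 1)/2)
= floor(2/2)
= 1

1


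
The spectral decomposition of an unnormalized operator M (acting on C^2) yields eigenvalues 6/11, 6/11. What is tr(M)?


tr(M) = sum of eigenvalues
= 6/11 + 6/11
= 12/11
= 1.0909

1.0909


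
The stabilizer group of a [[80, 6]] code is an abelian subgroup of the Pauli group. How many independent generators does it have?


For an [[n,k]] stabilizer code:
Number of stabilizer generators = n - k
= 80 - 6
= 74

74


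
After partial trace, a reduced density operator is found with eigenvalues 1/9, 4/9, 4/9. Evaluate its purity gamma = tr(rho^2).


tr(rho^2) = sum of eigenvalues squared
= (1/9)^2 + (4/9)^2 + (4/9)^2
= (1 + 16 + 16) / 81
= 33/81
= 0.4074

0.4074


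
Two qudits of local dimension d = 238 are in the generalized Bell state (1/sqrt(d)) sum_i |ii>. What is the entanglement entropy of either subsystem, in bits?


For a maximally entangled state in d x d:
S = log2(d) = log2(238)
= 7.8948

7.8948


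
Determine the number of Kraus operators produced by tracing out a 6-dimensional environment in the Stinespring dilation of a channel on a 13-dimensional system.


Tracing out the environment in an orthonormal basis {|i>_E} gives Kraus operators K_i = <i|_E U |0>_E.
Number of Kraus operators = dim(H_env) = d_env
= 6

6


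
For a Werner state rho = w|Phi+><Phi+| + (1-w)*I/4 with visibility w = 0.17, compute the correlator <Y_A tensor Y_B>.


|Phi+> = (|00> + |11>)/sqrt(2)
For the pure Bell state, <Y_A Y_B> = -1 (Bell-state Pauli correlator).
The maximally-mixed part I/4 has tr(I/4 * P tensor P) = 0 for any traceless Pauli P.
So <Y_A Y_B>_rho = w * (-1) + (1 - w) * 0
= 0.17 * (-1)
= -0.1700

-0.1700


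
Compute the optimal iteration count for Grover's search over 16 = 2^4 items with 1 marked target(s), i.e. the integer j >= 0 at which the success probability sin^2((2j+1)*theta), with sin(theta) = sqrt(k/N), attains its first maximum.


After j Grover iterations the success probability is P(j) = sin^2((2j+1)*theta), where sin(theta) = sqrt(k/N).
N = 2^4 = 16, k = 1
sin(theta) = sqrt(k/N) = 0.25
theta = arcsin(sqrt(k/N)) = 0.2526802551 rad
P(j) reaches its first maximum when (2j+1)*theta is as close as possible to pi/2, i.e. j = round(pi/(4*theta) - 1/2).
pi/(4*theta) - 1/2 = 2.6083
(For comparison, the common estimate pi/4 * sqrt(N/k) = 3.1416; the exact maximiser is used here.)
Optimal iterations = 3

3


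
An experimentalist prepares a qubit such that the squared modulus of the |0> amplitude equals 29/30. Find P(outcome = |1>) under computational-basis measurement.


|alpha|^2 = 29/30 = 0.9667
|beta|^2 = 1 - 29/30 = 1/30 = 0.0333
P(|1>) = |beta|^2 = 0.0333

0.0333


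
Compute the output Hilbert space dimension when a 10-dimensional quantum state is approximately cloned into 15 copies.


Output space = H^(tensor 15) where dim(H) = 10
dim = 10^15
= 100 (after 2 factors)
= 1000 (after 3 factors)
= 10000 (after 4 factors)
= 100000 (after 5 factors)
= 1000000 (after 6 factors)
= 10000000 (after 7 factors)
= 100000000 (after 8 factors)
= 1000000000 (after 9 factors)
= 10000000000 (after 10 factors)
= 100000000000 (after 11 factors)
= 1000000000000 (after 12 factors)
= 10000000000000 (after 13 factors)
= 100000000000000 (after 14 factors)
= 1000000000000000 (after 15 factors)
= 1000000000000000

1000000000000000


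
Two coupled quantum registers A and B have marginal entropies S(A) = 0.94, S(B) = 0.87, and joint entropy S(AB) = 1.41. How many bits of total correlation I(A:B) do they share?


I(A:B) = S(A) + S(B) - S(AB)
= 0.94 + 0.87 - 1.41
= 0.4000

0.4000


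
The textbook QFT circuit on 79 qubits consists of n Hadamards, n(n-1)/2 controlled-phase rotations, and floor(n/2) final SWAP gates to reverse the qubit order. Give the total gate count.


Hadamard gates: 79
Controlled rotations: n*(n-1)/2 = 79*78/2 = 3081
SWAP gates: floor(n/2) = floor(79/2) = 39
Total = 79 + 3081 + 39
= 3199

3199
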